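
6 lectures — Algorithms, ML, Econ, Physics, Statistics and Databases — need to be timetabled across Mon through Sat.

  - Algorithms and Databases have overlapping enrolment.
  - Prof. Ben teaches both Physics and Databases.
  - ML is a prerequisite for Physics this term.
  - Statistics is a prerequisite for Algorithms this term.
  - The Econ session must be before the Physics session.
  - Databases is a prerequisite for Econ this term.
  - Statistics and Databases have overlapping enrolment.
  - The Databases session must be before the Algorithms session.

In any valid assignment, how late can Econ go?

Fri

Precedence pushes Econ to at least Tue; downstream work caps Econ at Fri.
Econ at Fri is achievable: ML=Mon, Databases=Mon, Statistics=Tue, Physics=Sat, Algorithms=Wed, Econ=Fri.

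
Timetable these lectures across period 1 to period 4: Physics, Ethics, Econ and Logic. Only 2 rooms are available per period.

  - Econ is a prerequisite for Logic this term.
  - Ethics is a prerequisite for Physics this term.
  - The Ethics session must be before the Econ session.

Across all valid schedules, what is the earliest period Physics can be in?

Precedence pushes Physics to at least period 2.
Physics at period 2 is achievable: Logic=period 3, Econ=period 2, Physics=period 2, Ethics=period 1.

period 2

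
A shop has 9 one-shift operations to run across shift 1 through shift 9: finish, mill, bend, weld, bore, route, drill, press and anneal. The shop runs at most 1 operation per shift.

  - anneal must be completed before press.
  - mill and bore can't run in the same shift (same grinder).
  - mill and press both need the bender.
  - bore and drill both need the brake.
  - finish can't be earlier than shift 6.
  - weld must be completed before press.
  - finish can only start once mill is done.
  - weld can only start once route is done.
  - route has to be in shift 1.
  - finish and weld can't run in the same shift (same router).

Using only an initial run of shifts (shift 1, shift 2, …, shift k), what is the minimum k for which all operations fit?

9

The precedence chain requires at least 3 distinct shifts.
With at most 1 per shift and 9 operations, at least 9 shifts are needed.
finish can't be placed before shift 6, so the schedule must run through at least shift 6.
9 works (last occupied shift: shift 9): for example finish in shift 6, bore in shift 8, drill in shift 9, route in shift 1, bend in shift 7, weld in shift 2, press in shift 4, mill in shift 5, anneal in shift 3.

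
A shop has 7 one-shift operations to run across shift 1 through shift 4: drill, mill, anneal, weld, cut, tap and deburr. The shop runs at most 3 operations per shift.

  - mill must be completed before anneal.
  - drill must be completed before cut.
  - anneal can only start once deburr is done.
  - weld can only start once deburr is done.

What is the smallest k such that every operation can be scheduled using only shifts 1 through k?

The precedence chain requires at least 2 distinct shifts.
With at most 3 per shift and 7 operations, at least 3 shifts are needed.
3 works (last occupied shift: shift 3): for example deburr=shift 1; cut=shift 2; weld=shift 2; anneal=shift 2; mill=shift 1; tap=shift 3; drill=shift 1.

3 shifts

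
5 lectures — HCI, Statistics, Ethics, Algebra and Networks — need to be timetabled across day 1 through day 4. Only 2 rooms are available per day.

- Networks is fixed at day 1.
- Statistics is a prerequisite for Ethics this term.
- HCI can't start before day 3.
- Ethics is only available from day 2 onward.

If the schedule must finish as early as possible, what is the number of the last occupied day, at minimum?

The precedence chain requires at least 2 distinct days.
With at most 2 per day and 5 lectures, at least 3 days are needed.
HCI can't be placed before day 3, so the schedule must run through at least day 3.
3 works (last occupied day: day 3): for example Ethics -> day 2; Networks -> day 1; Algebra -> day 2; HCI -> day 3; Statistics -> day 1.

3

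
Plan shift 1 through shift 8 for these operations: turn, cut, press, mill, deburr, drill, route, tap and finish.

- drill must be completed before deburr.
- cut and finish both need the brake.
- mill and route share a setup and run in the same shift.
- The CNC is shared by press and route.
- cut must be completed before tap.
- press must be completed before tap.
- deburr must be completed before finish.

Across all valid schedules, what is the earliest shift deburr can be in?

shift 2

Precedence pushes deburr to at least shift 2; downstream work caps deburr at shift 7.
deburr at shift 2 is achievable: deburr=shift 2; drill=shift 1; tap=shift 2; cut=shift 1; finish=shift 3; mill=shift 2; route=shift 2; press=shift 1; turn=shift 1.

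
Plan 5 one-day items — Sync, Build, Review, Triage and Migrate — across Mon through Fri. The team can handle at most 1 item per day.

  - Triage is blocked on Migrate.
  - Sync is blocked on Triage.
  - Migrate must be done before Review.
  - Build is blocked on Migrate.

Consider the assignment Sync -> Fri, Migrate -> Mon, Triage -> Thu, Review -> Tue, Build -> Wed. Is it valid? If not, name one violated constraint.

Yes

Build is blocked on Migrate — holds.
Migrate must be done before Review — holds.
The team can handle at most 1 item per day — holds.
Triage is blocked on Migrate — holds.
Sync is blocked on Triage — holds.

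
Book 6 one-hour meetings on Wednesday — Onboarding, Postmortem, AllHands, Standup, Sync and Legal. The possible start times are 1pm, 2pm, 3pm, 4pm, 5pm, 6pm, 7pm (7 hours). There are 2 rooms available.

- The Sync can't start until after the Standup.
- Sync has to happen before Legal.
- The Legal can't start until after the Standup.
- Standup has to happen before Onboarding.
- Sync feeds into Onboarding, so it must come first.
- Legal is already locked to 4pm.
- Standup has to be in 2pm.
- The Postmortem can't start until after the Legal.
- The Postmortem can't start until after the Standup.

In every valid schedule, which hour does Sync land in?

3pm

Standup is fixed at 2pm and must come before Sync, so Sync is at least 3pm.
Legal is fixed at 4pm and must come after Sync, so Sync is at most 3pm.
So Sync must be 3pm.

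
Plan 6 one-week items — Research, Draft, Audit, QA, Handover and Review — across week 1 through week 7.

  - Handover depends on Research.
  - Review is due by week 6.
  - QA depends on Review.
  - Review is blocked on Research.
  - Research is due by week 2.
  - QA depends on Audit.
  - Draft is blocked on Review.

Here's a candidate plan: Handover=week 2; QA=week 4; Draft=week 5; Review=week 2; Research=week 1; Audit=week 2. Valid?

Yes

Draft is blocked on Review — holds.
Research is due by week 2 — holds.
Review is due by week 6 — holds.
Handover depends on Research — holds.
QA depends on Audit — holds.
QA depends on Review — holds.
Review is blocked on Research — holds.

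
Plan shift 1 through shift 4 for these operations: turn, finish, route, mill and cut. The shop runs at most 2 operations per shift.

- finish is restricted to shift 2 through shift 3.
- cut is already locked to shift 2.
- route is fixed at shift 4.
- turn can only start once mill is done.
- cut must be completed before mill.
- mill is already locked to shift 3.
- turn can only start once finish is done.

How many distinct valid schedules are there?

Enumerating: mill in shift 3; turn in shift 4; cut in shift 2; route in shift 4; finish in shift 2 | route in shift 4, finish in shift 3, cut in shift 2, turn in shift 4, mill in shift 3.

2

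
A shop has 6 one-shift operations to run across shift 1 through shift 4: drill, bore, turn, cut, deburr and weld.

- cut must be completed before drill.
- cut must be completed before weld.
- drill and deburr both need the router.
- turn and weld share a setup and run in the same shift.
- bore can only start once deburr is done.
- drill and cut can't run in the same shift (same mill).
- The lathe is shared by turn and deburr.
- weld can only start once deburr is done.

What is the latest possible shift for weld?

shift 4

Precedence pushes weld to at least shift 2.
weld at shift 4 is achievable: drill in shift 2; weld in shift 4; cut in shift 1; deburr in shift 1; bore in shift 2; turn in shift 4.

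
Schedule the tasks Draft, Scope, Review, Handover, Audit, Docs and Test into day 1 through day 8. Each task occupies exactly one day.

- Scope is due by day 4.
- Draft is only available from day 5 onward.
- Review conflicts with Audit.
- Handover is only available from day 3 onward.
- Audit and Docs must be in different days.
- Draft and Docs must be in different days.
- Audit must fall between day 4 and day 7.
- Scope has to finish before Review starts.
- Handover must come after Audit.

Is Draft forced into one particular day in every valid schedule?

No

Draft can be day 5 (e.g. Handover=day 5; Scope=day 1; Audit=day 4; Docs=day 1; Draft=day 5; Review=day 2; Test=day 1) or day 6 (e.g. Draft in day 6, Scope in day 1, Review in day 2, Audit in day 4, Handover in day 5, Test in day 1, Docs in day 1).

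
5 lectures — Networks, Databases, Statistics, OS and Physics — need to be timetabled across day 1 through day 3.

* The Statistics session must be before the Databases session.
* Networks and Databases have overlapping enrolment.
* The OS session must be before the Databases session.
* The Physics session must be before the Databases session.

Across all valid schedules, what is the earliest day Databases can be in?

day 2

Precedence pushes Databases to at least day 2.
Databases at day 2 is achievable: Databases=day 2, Networks=day 1, Physics=day 1, OS=day 1, Statistics=day 1.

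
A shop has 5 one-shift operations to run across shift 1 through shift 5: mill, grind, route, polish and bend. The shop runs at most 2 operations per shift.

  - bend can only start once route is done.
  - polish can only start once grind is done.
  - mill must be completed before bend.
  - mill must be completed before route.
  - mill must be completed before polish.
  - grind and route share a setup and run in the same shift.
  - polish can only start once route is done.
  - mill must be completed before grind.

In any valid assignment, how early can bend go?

shift 3

Precedence pushes bend to at least shift 3.
bend at shift 3 is achievable: polish -> shift 3; bend -> shift 3; grind -> shift 2; mill -> shift 1; route -> shift 2.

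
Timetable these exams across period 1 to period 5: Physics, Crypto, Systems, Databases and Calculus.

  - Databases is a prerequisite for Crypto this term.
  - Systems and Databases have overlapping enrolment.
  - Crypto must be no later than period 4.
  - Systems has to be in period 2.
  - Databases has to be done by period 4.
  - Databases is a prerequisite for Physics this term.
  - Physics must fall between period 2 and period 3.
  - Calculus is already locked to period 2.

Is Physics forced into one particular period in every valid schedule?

No

Physics can be period 2 (e.g. Physics -> period 2, Systems -> period 2, Calculus -> period 2, Databases -> period 1, Crypto -> period 2) or period 3 (e.g. Physics -> period 3, Databases -> period 1, Crypto -> period 2, Calculus -> period 2, Systems -> period 2).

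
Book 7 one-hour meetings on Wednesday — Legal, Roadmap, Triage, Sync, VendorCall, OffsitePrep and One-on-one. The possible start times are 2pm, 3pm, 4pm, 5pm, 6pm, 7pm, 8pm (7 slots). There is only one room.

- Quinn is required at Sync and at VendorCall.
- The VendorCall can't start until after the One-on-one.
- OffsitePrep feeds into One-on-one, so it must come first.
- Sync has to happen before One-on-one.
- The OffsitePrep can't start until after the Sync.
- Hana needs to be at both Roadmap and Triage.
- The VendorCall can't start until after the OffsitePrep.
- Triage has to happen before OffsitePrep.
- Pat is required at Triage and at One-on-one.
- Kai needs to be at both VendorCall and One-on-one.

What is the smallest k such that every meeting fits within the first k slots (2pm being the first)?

The precedence chain requires at least 4 distinct slots.
With at most 1 per slot and 7 meetings, at least 7 slots are needed.
7 works (last occupied slot: 8pm): for example VendorCall=6pm; Triage=3pm; Roadmap=8pm; Legal=7pm; Sync=2pm; One-on-one=5pm; OffsitePrep=4pm.

7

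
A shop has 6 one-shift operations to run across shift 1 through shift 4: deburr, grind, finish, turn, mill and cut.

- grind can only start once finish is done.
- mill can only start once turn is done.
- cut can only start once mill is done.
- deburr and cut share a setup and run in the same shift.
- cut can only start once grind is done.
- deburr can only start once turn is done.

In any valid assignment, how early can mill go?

Precedence pushes mill to at least shift 2; downstream work caps mill at shift 3.
mill at shift 2 is achievable: deburr -> shift 3, finish -> shift 1, mill -> shift 2, turn -> shift 1, grind -> shift 2, cut -> shift 3.

shift 2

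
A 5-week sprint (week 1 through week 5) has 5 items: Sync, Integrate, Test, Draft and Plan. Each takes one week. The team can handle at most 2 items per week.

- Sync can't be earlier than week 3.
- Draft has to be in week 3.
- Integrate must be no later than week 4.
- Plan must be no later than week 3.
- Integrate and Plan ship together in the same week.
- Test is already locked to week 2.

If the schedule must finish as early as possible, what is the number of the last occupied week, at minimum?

With at most 2 per week and 5 work items, at least 3 weeks are needed.
Sync can't be placed before week 3, so the schedule must run through at least week 3.
3 works (last occupied week: week 3): for example Sync -> week 3, Integrate -> week 1, Plan -> week 1, Test -> week 2, Draft -> week 3.

3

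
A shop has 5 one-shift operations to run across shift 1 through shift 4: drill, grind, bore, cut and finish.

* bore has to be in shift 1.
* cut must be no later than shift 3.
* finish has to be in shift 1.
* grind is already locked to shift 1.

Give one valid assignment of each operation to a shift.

drill -> shift 1; grind -> shift 1; cut -> shift 1; finish -> shift 1; bore -> shift 1

Checking: cut=shift 1 in [shift 1,shift 3]; finish=shift 1 in [shift 1,shift 1]; grind=shift 1 in [shift 1,shift 1]; bore=shift 1 in [shift 1,shift 1].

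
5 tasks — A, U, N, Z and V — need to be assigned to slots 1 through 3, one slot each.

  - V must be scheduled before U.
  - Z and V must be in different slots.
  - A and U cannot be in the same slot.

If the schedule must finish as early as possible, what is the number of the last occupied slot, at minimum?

slot 2

The precedence chain requires at least 2 distinct slots.
2 works (last occupied slot: 2): for example N in 1, U in 2, V in 1, Z in 2, A in 1.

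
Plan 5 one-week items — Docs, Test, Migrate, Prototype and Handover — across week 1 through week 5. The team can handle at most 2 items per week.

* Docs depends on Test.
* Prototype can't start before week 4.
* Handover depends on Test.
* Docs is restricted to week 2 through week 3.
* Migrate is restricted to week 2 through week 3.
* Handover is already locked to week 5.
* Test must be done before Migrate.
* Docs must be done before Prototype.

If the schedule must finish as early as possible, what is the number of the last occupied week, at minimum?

The precedence chain requires at least 3 distinct weeks.
With at most 2 per week and 5 tasks, at least 3 weeks are needed.
Handover can't be placed before week 5, so the schedule must run through at least week 5.
5 works (last occupied week: week 5): for example Test -> week 1, Prototype -> week 4, Docs -> week 2, Migrate -> week 2, Handover -> week 5.

week 5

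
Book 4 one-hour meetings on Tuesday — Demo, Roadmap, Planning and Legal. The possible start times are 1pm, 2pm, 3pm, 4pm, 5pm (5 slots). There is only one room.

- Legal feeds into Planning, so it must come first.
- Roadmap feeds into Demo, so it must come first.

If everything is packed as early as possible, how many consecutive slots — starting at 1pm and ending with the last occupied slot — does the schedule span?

4

The precedence chain requires at least 2 distinct slots.
With at most 1 per slot and 4 meetings, at least 4 slots are needed.
4 works (last occupied slot: 4pm): for example Legal in 3pm; Demo in 2pm; Planning in 4pm; Roadmap in 1pm.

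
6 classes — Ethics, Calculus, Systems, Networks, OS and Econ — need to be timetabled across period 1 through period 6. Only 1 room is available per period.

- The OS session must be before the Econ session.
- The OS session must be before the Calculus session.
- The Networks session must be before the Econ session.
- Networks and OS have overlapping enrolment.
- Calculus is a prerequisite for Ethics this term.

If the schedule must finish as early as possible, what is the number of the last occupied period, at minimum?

The precedence chain requires at least 3 distinct periods.
With at most 1 per period and 6 classes, at least 6 periods are needed.
6 works (last occupied period: period 6): for example Networks=period 3, Ethics=period 5, Systems=period 6, Calculus=period 2, Econ=period 4, OS=period 1.

6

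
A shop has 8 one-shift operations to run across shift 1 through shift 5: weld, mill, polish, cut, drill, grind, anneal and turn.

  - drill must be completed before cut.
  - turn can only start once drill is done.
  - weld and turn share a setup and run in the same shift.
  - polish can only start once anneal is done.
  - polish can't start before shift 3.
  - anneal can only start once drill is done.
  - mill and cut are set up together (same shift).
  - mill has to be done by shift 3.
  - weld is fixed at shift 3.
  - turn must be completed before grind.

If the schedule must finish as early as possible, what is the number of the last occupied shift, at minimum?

The precedence chain requires at least 3 distinct shifts.
Propagating the time windows through the other constraints, grind can't land before shift 4, so the schedule must run through at least shift 4.
4 works (last occupied shift: shift 4): for example polish -> shift 3, turn -> shift 3, cut -> shift 2, grind -> shift 4, anneal -> shift 2, mill -> shift 2, weld -> shift 3, drill -> shift 1.

4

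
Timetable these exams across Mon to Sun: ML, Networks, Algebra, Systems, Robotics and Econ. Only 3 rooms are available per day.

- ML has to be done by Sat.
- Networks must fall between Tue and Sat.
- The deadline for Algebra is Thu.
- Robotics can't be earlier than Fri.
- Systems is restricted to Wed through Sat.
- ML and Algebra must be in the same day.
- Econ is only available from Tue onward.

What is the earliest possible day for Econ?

Econ is available from Tue.
Econ at Tue is achievable: Systems -> Wed; Robotics -> Fri; Networks -> Tue; Algebra -> Mon; Econ -> Tue; ML -> Mon.

Tue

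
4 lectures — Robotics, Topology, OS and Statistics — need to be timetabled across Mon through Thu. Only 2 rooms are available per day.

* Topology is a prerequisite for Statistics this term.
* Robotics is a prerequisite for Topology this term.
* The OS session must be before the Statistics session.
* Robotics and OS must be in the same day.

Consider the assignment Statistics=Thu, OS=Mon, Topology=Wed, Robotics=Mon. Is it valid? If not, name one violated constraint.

Valid

Robotics is a prerequisite for Topology this term — holds.
Topology is a prerequisite for Statistics this term — holds.
Robotics and OS must be in the same day — holds.
Only 2 rooms are available per day — holds.
The OS session must be before the Statistics session — holds.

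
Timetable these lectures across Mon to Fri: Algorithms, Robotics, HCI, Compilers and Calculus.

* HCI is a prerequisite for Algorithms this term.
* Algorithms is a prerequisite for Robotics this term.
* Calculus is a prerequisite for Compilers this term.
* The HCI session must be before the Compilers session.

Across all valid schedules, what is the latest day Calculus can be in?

Downstream work caps Calculus at Thu.
Calculus at Thu is achievable: Algorithms -> Tue, Robotics -> Wed, Calculus -> Thu, HCI -> Mon, Compilers -> Fri.

Thu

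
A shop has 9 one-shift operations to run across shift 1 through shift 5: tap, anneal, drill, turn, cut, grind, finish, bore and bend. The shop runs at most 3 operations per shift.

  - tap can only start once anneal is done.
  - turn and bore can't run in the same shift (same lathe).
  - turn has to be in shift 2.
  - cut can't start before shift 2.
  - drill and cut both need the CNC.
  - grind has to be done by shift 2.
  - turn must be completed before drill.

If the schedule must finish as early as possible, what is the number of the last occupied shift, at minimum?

The precedence chain requires at least 2 distinct shifts.
With at most 3 per shift and 9 operations, at least 3 shifts are needed.
Propagating the time windows through the other constraints, drill can't land before shift 3, so the schedule must run through at least shift 3.
3 works (last occupied shift: shift 3): for example finish in shift 1, bend in shift 3, turn in shift 2, drill in shift 3, tap in shift 2, cut in shift 2, anneal in shift 1, bore in shift 3, grind in shift 1.

3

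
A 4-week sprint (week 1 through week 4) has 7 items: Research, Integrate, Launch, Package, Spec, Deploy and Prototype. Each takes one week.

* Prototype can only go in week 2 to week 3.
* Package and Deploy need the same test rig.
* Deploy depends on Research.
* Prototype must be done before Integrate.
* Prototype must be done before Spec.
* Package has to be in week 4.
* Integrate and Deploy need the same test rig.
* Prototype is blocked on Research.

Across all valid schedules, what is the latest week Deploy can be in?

Precedence pushes Deploy to at least week 2.
Deploy at week 3 is achievable: Spec in week 3, Integrate in week 4, Package in week 4, Prototype in week 2, Research in week 1, Deploy in week 3, Launch in week 1.
Nothing later works — the conflict constraints rule out every week after week 3.

week 3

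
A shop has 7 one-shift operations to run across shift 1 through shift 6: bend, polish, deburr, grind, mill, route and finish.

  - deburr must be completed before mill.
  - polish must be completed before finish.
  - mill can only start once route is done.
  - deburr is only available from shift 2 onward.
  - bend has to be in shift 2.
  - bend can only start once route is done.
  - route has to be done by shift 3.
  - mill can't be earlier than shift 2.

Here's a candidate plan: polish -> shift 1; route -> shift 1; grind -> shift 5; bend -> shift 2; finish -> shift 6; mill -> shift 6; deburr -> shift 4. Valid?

Yes

bend can only start once route is done — holds.
polish must be completed before finish — holds.
route has to be done by shift 3 — holds.
bend has to be in shift 2 — holds.
mill can only start once route is done — holds.
deburr is only available from shift 2 onward — holds.
mill can't be earlier than shift 2 — holds.
deburr must be completed before mill — holds.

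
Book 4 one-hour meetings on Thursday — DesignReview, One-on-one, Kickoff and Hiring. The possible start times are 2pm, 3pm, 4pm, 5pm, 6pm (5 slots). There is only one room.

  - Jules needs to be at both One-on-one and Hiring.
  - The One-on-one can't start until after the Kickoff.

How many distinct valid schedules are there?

60

Splitting on DesignReview: it can be 2pm (12), 3pm (12), 4pm (12), 5pm (12), 6pm (12). Listing each branch's schedules as (One-on-one, Kickoff, Hiring):
DesignReview=2pm: (4pm,3pm,5pm) (4pm,3pm,6pm) (5pm,3pm,4pm) (5pm,3pm,6pm) (5pm,4pm,3pm) (5pm,4pm,6pm) (6pm,3pm,4pm) (6pm,3pm,5pm) (6pm,4pm,3pm) (6pm,4pm,5pm) (6pm,5pm,3pm) (6pm,5pm,4pm) — 12.
DesignReview=3pm: (4pm,2pm,5pm) (4pm,2pm,6pm) (5pm,2pm,4pm) (5pm,2pm,6pm) (5pm,4pm,2pm) (5pm,4pm,6pm) (6pm,2pm,4pm) (6pm,2pm,5pm) (6pm,4pm,2pm) (6pm,4pm,5pm) (6pm,5pm,2pm) (6pm,5pm,4pm) — 12.
DesignReview=4pm: (3pm,2pm,5pm) (3pm,2pm,6pm) (5pm,2pm,3pm) (5pm,2pm,6pm) (5pm,3pm,2pm) (5pm,3pm,6pm) (6pm,2pm,3pm) (6pm,2pm,5pm) (6pm,3pm,2pm) (6pm,3pm,5pm) (6pm,5pm,2pm) (6pm,5pm,3pm) — 12.
DesignReview=5pm: (3pm,2pm,4pm) (3pm,2pm,6pm) (4pm,2pm,3pm) (4pm,2pm,6pm) (4pm,3pm,2pm) (4pm,3pm,6pm) (6pm,2pm,3pm) (6pm,2pm,4pm) (6pm,3pm,2pm) (6pm,3pm,4pm) (6pm,4pm,2pm) (6pm,4pm,3pm) — 12.
DesignReview=6pm: (3pm,2pm,4pm) (3pm,2pm,5pm) (4pm,2pm,3pm) (4pm,2pm,5pm) (4pm,3pm,2pm) (4pm,3pm,5pm) (5pm,2pm,3pm) (5pm,2pm,4pm) (5pm,3pm,2pm) (5pm,3pm,4pm) (5pm,4pm,2pm) (5pm,4pm,3pm) — 12.
Summing: 12 + 12 + 12 + 12 + 12 = 60.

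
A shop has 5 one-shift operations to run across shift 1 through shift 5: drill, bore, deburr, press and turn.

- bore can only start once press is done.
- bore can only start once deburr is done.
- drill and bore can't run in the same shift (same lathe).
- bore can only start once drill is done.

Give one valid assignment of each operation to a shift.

turn in shift 1, deburr in shift 1, press in shift 1, bore in shift 2, drill in shift 1

Checking: deburr(shift 1) before bore(shift 2); drill(shift 1) before bore(shift 2); press(shift 1) before bore(shift 2); drill(shift 1) != bore(shift 2).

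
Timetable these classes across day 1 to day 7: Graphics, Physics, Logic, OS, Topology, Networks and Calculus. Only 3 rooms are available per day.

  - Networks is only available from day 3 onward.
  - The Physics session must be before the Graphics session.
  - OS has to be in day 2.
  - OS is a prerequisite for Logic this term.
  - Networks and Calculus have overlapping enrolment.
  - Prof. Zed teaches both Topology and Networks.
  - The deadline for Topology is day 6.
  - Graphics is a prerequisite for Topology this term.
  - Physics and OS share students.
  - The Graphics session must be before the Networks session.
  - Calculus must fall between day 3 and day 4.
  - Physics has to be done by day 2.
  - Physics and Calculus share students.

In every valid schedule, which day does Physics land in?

Physics's window is day 1–day 2.
OS is fixed at day 2, and Physics can't share a day with OS.
So Physics must be day 1.

day 1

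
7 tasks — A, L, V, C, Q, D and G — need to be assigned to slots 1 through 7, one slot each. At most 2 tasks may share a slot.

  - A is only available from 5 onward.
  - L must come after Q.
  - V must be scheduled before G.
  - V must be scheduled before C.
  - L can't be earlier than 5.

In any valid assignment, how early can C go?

2

Precedence pushes C to at least 2.
C at 2 is achievable: D in 3; L in 5; V in 1; Q in 1; A in 5; C in 2; G in 2.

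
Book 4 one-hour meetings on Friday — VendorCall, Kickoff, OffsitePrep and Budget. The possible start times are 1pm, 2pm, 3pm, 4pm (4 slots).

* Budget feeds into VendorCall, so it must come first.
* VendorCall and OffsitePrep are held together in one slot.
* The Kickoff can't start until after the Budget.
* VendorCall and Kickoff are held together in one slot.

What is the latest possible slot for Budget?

Downstream work caps Budget at 3pm.
Budget at 3pm is achievable: Budget in 3pm; Kickoff in 4pm; VendorCall in 4pm; OffsitePrep in 4pm.

3pm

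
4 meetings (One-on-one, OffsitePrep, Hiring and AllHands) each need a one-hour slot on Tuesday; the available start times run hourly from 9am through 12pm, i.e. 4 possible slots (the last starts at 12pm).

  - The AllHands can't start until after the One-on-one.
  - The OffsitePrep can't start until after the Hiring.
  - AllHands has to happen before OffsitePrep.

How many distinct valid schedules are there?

11

Splitting on One-on-one: it can be 9am (8), 10am (3). Listing each branch's schedules as (OffsitePrep, Hiring, AllHands):
One-on-one=9am: (11am,9am,10am) (11am,10am,10am) (12pm,9am,10am) (12pm,9am,11am) (12pm,10am,10am) (12pm,10am,11am) (12pm,11am,10am) (12pm,11am,11am) — 8.
One-on-one=10am: (12pm,9am,11am) (12pm,10am,11am) (12pm,11am,11am) — 3.
Summing: 8 + 3 = 11.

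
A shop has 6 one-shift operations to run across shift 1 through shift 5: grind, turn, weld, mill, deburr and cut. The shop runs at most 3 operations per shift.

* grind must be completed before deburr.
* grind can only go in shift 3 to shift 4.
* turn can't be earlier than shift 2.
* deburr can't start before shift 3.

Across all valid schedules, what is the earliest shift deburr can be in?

Deburr is available from shift 3; precedence pushes deburr to at least shift 4.
deburr at shift 4 is achievable: weld -> shift 1; grind -> shift 3; cut -> shift 1; mill -> shift 1; deburr -> shift 4; turn -> shift 2.

shift 4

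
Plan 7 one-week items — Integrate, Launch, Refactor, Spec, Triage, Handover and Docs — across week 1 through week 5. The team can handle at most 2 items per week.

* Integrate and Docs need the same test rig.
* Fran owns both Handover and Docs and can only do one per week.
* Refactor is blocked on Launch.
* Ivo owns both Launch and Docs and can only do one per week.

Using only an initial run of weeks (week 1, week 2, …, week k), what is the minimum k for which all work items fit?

The precedence chain requires at least 2 distinct weeks.
With at most 2 per week and 7 work items, at least 4 weeks are needed.
4 works (last occupied week: week 4): for example Triage in week 3; Handover in week 3; Integrate in week 1; Docs in week 4; Launch in week 1; Refactor in week 2; Spec in week 2.

4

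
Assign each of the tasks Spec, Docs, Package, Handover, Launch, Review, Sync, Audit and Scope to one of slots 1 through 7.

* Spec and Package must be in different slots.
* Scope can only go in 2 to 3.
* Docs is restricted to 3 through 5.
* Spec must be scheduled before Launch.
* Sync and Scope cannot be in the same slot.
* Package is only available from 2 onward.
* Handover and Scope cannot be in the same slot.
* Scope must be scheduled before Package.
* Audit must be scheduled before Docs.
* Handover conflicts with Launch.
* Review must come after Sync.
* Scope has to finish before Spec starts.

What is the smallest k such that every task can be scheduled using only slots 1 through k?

The precedence chain requires at least 3 distinct slots.
Propagating the time windows through the other constraints, Launch can't land before 4, so the schedule must run through at least slot 4.
4 works (last occupied slot: 4): for example Handover -> 1; Sync -> 1; Package -> 4; Spec -> 3; Review -> 2; Audit -> 1; Scope -> 2; Launch -> 4; Docs -> 3.

4 slots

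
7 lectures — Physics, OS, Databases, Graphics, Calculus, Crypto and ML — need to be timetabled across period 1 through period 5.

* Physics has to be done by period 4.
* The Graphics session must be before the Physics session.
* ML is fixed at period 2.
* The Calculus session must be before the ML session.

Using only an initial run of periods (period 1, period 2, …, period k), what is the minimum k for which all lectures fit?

The precedence chain requires at least 2 distinct periods.
2 works (last occupied period: period 2): for example Graphics in period 1; Databases in period 1; Calculus in period 1; Crypto in period 1; OS in period 1; ML in period 2; Physics in period 2.

2 periods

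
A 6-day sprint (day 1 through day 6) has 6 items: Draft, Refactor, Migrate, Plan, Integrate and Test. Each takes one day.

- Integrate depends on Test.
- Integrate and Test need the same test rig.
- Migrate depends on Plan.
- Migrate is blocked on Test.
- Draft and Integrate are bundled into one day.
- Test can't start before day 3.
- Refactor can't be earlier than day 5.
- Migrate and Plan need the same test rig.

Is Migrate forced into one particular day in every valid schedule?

No

Migrate can be day 4 (e.g. Test=day 3; Integrate=day 4; Refactor=day 5; Plan=day 1; Migrate=day 4; Draft=day 4) or day 5 (e.g. Refactor -> day 5; Draft -> day 4; Integrate -> day 4; Plan -> day 1; Test -> day 3; Migrate -> day 5).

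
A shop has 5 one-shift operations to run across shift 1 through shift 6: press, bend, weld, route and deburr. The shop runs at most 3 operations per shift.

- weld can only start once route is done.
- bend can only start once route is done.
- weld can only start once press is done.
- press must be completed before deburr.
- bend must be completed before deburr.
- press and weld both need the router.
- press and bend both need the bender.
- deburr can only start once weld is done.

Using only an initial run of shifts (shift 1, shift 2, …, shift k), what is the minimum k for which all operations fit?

3 shifts

The precedence chain requires at least 3 distinct shifts.
With at most 3 per shift and 5 operations, at least 2 shifts are needed.
3 works (last occupied shift: shift 3): for example deburr=shift 3, press=shift 1, weld=shift 2, bend=shift 2, route=shift 1.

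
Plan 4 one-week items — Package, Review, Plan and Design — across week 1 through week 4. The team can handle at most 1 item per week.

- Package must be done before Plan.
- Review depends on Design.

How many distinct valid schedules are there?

6

Splitting on Package: it can be week 1 (3), week 2 (2), week 3 (1). Listing each branch's schedules as (Review, Plan, Design) by week number:
Package=week 1: (3,4,2) (4,2,3) (4,3,2) — 3.
Package=week 2: (3,4,1) (4,3,1) — 2.
Package=week 3: (2,4,1) — 1.
Summing: 3 + 2 + 1 = 6.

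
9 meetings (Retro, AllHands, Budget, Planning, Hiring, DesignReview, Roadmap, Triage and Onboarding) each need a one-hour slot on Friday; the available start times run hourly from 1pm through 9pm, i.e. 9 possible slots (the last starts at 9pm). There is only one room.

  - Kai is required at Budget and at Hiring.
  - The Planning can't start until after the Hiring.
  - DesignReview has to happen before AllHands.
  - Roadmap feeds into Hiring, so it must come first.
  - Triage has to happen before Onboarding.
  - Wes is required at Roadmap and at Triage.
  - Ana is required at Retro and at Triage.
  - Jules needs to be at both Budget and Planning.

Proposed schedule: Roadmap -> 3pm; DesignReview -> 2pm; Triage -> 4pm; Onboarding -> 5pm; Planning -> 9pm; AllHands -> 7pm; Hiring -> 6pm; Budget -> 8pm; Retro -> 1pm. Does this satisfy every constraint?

Yes, all constraints hold

The Planning can't start until after the Hiring — holds.
Triage has to happen before Onboarding — holds.
DesignReview has to happen before AllHands — holds.
Jules needs to be at both Budget and Planning — holds.
There is only one room — holds.
Ana is required at Retro and at Triage — holds.
Wes is required at Roadmap and at Triage — holds.
Kai is required at Budget and at Hiring — holds.
Roadmap feeds into Hiring, so it must come first — holds.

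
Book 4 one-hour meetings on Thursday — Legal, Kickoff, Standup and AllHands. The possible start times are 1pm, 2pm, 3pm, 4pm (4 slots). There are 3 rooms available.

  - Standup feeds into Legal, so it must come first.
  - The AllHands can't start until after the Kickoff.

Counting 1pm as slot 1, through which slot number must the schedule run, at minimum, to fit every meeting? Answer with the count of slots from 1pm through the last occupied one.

The precedence chain requires at least 2 distinct slots.
With at most 3 per slot and 4 meetings, at least 2 slots are needed.
2 works (last occupied slot: 2pm): for example Kickoff in 1pm, Standup in 1pm, Legal in 2pm, AllHands in 2pm.

2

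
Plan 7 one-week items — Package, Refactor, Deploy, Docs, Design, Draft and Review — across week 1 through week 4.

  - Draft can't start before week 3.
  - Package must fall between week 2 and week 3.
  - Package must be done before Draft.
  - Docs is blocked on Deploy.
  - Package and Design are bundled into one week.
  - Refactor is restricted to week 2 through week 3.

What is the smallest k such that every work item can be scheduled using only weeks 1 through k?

The precedence chain requires at least 2 distinct weeks.
Draft can't be placed before week 3, so the schedule must run through at least week 3.
3 works (last occupied week: week 3): for example Deploy -> week 1, Draft -> week 3, Docs -> week 2, Review -> week 1, Package -> week 2, Design -> week 2, Refactor -> week 2.

3 weeks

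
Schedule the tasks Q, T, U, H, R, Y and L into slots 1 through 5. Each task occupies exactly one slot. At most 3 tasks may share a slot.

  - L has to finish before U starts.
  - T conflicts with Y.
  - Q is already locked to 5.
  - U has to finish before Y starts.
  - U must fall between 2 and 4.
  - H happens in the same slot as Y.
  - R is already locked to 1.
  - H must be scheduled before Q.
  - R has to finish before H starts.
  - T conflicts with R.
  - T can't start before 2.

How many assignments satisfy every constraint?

Splitting on T: it can be 2 (4), 3 (3), 4 (1), 5 (4). Listing each branch's schedules as (Q, U, H, R, Y, L):
T=2: (5,2,3,1,3,1) (5,2,4,1,4,1) (5,3,4,1,4,1) (5,3,4,1,4,2) — 4.
T=3: (5,2,4,1,4,1) (5,3,4,1,4,1) (5,3,4,1,4,2) — 3.
T=4: (5,2,3,1,3,1) — 1.
T=5: (5,2,3,1,3,1) (5,2,4,1,4,1) (5,3,4,1,4,1) (5,3,4,1,4,2) — 4.
Summing: 4 + 3 + 1 + 4 = 12.

12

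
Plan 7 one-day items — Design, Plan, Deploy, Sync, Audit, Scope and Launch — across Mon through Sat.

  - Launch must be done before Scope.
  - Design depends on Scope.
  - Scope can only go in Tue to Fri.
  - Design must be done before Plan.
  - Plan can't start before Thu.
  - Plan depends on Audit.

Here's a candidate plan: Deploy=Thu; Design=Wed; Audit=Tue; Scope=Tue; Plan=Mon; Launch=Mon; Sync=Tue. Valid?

Invalid. Plan can't start before Thu.

Design depends on Scope — holds.
Scope can only go in Tue to Fri — holds.
Plan can't start before Thu — violated.
Launch must be done before Scope — holds.
Design must be done before Plan — violated.
Plan depends on Audit — violated.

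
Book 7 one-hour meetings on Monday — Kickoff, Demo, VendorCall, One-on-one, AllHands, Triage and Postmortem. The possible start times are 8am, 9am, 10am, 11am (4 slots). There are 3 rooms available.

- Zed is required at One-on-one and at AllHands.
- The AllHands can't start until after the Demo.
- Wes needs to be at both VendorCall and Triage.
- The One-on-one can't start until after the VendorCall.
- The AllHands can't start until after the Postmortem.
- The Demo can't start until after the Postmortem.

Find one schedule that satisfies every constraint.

Demo=9am; Triage=9am; VendorCall=8am; AllHands=10am; Postmortem=8am; One-on-one=9am; Kickoff=8am

Checking: Demo(9am) before AllHands(10am); VendorCall(8am) before One-on-one(9am); Postmortem(8am) before AllHands(10am); Postmortem(8am) before Demo(9am); One-on-one(9am) != AllHands(10am); VendorCall(8am) != Triage(9am); max 3 per slot (cap 3).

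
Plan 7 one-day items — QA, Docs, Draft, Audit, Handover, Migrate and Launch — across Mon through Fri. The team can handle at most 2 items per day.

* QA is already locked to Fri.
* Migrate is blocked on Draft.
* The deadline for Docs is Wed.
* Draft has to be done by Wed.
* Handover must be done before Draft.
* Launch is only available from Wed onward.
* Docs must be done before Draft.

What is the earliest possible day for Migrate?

Wed

Precedence pushes Migrate to at least Wed.
Migrate at Wed is achievable: Docs -> Mon, Launch -> Wed, QA -> Fri, Audit -> Tue, Handover -> Mon, Draft -> Tue, Migrate -> Wed.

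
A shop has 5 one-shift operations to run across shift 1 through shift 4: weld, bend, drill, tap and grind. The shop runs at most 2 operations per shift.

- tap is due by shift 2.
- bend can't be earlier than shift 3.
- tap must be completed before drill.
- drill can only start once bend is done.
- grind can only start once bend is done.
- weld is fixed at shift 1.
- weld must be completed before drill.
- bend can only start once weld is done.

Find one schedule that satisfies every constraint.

grind -> shift 4, drill -> shift 4, tap -> shift 1, bend -> shift 3, weld -> shift 1

Checking: bend(shift 3) before drill(shift 4); weld(shift 1) before bend(shift 3); tap(shift 1) before drill(shift 4); weld(shift 1) before drill(shift 4); bend(shift 3) before grind(shift 4); bend=shift 3 in [shift 3,shift 4]; tap=shift 1 in [shift 1,shift 2]; weld=shift 1 in [shift 1,shift 1]; max 2 per shift (cap 2).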